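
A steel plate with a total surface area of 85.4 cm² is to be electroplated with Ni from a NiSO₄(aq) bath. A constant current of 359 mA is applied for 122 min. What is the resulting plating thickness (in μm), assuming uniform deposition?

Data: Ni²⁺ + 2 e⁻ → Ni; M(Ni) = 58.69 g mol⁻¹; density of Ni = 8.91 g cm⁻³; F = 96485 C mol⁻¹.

10.5 μm

Q = I·t = 0.3590 × 7320.0 = 2628 C; n(e⁻) = 0.02724 mol.
n(Ni) = n(e⁻)/2 = 0.01362 mol, so m = 0.01362 × 58.69 = 0.7992 g.
Volume = m/ρ = 0.7992 / 8.91 = 0.08970 cm³.
Thickness = V/A = 0.08970 / 85.4 = 0.00105 cm = 10.5 μm.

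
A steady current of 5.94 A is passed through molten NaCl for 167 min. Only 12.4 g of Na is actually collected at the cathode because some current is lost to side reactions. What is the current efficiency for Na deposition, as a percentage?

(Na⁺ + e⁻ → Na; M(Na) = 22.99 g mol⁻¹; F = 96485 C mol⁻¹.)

87.4 %

Q = I·t = 5.940 × 10020 = 59520 C; n(e⁻) = 59520/96485 = 0.6169 mol.
Theoretical n(Na) = n(e⁻)/1 = 0.6169 mol, i.e. m_theo = 0.6169 × 22.99 = 14.18 g.
Efficiency = m_actual / m_theo = 12.4 / 14.18 = 87.4 %.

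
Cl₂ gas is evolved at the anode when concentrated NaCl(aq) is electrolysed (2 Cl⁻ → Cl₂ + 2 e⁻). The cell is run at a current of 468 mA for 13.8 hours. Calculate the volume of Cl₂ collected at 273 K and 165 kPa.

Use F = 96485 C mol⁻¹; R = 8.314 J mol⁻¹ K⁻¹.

1.66 L

Q = I·t = 0.4680 A × 49680 s = 23250 C.
n(e⁻) = Q/F = 23250 / 96485 = 0.2410 mol.
2 electrons are transferred per Cl₂ molecule, so n(Cl₂) = 0.2410 / 2 = 0.1205 mol.
V = nRT/P = (0.1205 × 8.314 × 273) / (165 × 10³ Pa) = 0.00166 m³ = 1.66 L.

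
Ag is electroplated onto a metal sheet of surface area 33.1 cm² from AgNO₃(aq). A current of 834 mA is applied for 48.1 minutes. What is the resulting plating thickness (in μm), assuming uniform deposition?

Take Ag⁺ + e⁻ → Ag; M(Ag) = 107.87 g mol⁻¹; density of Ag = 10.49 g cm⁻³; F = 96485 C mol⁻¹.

Q = I·t = 0.8340 × 2886.0 = 2407 C; n(e⁻) = 0.02495 mol.
n(Ag) = n(e⁻)/1 = 0.02495 mol, so m = 0.02495 × 107.87 = 2.691 g.
Volume = m/ρ = 2.691 / 10.49 = 0.2565 cm³.
Thickness = V/A = 0.2565 / 33.1 = 0.00775 cm = 77.5 μm.

77.5 μm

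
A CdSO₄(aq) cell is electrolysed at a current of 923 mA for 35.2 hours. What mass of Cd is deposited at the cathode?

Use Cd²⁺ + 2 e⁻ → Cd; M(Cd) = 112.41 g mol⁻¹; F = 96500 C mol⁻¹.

68.1 g

Q = I·t = 0.9230 A × 126720 s = 117000 C.
n(e⁻) = Q/F = 117000 / 96500 = 1.212 mol.
Cd²⁺ + 2 e⁻ → Cd, so n(Cd) = n(e⁻)/2 = 0.6060 mol.
m = n·M = 0.6060 × 112.41 = 68.1 g.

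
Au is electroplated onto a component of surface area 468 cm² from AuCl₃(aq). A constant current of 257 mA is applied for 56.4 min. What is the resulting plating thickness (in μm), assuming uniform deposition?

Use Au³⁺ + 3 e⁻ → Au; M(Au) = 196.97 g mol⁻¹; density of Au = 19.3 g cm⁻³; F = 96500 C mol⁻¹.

0.655 μm

Q = I·t = 0.2570 × 3384.0 = 869.7 C; n(e⁻) = 0.009012 mol.
n(Au) = n(e⁻)/3 = 0.003004 mol, so m = 0.003004 × 196.97 = 0.5917 g.
Volume = m/ρ = 0.5917 / 19.3 = 0.03066 cm³.
Thickness = V/A = 0.03066 / 468 = 6.55 × 10⁻⁵ cm = 0.655 μm.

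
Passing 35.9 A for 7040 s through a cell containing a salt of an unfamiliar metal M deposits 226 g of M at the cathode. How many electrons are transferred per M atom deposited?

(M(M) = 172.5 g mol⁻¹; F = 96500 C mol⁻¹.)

2

Q = I·t = 35.90 A × 7040.0 s = 252700 C, so n(e⁻) = 252700/96500 = 2.619 mol.
n(M) deposited = 226 / 172.5 = 1.310 mol.
Electrons per atom = n(e⁻)/n(M) = 2.619 / 1.310 = 2.00 ≈ 2, so the ion is M²⁺.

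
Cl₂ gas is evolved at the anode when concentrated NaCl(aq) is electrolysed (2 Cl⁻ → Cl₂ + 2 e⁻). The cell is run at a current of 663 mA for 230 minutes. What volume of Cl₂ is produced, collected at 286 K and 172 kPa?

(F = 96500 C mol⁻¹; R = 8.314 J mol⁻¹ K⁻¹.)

Q = I·t = 0.6630 A × 13800 s = 9149 C.
n(e⁻) = Q/F = 9149 / 96500 = 0.09481 mol.
2 electrons are transferred per Cl₂ molecule, so n(Cl₂) = 0.09481 / 2 = 0.04741 mol.
V = nRT/P = (0.04741 × 8.314 × 286) / (172 × 10³ Pa) = 6.55 × 10⁻⁴ m³ = 0.655 L.

0.655 L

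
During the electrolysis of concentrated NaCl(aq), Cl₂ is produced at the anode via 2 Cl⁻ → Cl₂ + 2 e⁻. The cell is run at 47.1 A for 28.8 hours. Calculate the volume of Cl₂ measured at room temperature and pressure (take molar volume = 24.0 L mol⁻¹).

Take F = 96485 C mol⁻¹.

607 L

Q = I·t = 47.10 A × 103680 s = 4883000 C.
n(e⁻) = Q/F = 4883000 / 96485 = 50.61 mol.
2 electrons are transferred per Cl₂ molecule, so n(Cl₂) = 50.61 / 2 = 25.31 mol.
V = n × V_m = 25.31 × 24.0 = 607 L.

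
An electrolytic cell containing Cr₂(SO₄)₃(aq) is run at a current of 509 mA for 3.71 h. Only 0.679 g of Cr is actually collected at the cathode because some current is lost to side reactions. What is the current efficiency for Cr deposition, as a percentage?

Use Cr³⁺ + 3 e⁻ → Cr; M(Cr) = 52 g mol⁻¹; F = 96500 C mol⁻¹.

55.6 %

Q = I·t = 0.5090 × 13356 = 6798 C; n(e⁻) = 6798/96500 = 0.07045 mol.
Theoretical n(Cr) = n(e⁻)/3 = 0.02348 mol, i.e. m_theo = 0.02348 × 52 = 1.221 g.
Efficiency = m_actual / m_theo = 0.679 / 1.221 = 55.6 %.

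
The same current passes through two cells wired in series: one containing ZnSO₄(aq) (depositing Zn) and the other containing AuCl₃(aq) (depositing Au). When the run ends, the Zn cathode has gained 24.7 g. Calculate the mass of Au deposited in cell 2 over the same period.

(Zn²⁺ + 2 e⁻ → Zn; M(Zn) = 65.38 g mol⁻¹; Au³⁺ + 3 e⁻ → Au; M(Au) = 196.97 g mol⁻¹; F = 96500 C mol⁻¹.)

49.6 g

n(Zn) = 24.7 / 65.38 = 0.3778 mol.
Since Zn²⁺ + 2 e⁻ → Zn, n(e⁻) passed = 2 × 0.3778 = 0.7556 mol.
Cells in series carry the same charge, so the same 0.7556 mol of electrons passes through cell 2.
Au³⁺ + 3 e⁻ → Au, so n(Au) = 0.7556 / 3 = 0.2519 mol.
m(Au) = 0.2519 × 196.97 = 49.6 g.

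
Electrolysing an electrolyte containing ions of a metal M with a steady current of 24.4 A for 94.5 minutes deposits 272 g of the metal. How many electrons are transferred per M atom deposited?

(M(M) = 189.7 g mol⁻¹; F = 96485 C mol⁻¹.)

Q = I·t = 24.40 A × 5670.0 s = 138300 C, so n(e⁻) = 138300/96485 = 1.434 mol.
n(M) deposited = 272 / 189.7 = 1.434 mol.
Electrons per atom = n(e⁻)/n(M) = 1.434 / 1.434 = 1.00 ≈ 1, so the ion is M⁺.

1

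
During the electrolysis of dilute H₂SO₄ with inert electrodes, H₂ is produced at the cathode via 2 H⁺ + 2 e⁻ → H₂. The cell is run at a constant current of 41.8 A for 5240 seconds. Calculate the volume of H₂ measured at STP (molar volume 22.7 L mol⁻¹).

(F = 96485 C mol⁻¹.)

25.8 L

Q = I·t = 41.80 A × 5240.0 s = 219000 C.
n(e⁻) = Q/F = 219000 / 96485 = 2.270 mol.
2 electrons are transferred per H₂ molecule, so n(H₂) = 2.270 / 2 = 1.135 mol.
V = n × V_m = 1.135 × 22.7 = 25.8 L.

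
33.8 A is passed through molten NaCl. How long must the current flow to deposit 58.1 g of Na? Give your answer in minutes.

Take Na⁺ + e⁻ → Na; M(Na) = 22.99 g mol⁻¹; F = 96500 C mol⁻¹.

n(Na) = m/M = 58.1 / 22.99 = 2.527 mol.
Each Na atom requires 1 electron, so n(e⁻) = 1 × 2.527 = 2.527 mol.
Q = n(e⁻)·F = 2.527 × 96500 = 243900 C.
t = Q/I = 243900 / 33.80 A = 7215 s = 120 min.

120 min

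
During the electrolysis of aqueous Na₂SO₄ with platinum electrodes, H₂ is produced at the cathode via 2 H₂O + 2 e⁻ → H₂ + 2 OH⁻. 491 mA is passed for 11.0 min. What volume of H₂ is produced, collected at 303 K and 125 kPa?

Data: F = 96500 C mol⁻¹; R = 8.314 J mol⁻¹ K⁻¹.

Q = I·t = 0.4910 A × 660.00 s = 324.1 C.
n(e⁻) = Q/F = 324.1 / 96500 = 0.003358 mol.
2 electrons are transferred per H₂ molecule, so n(H₂) = 0.003358 / 2 = 0.001679 mol.
V = nRT/P = (0.001679 × 8.314 × 303) / (125 × 10³ Pa) = 3.38 × 10⁻⁵ m³ = 0.0338 L.

0.0338 L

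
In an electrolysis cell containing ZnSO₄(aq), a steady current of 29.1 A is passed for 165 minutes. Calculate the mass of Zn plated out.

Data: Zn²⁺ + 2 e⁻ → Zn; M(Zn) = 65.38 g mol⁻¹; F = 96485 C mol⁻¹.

Q = I·t = 29.10 A × 9900.0 s = 288100 C.
n(e⁻) = Q/F = 288100 / 96485 = 2.986 mol.
Zn²⁺ + 2 e⁻ → Zn, so n(Zn) = n(e⁻)/2 = 1.493 mol.
m = n·M = 1.493 × 65.38 = 97.6 g.

97.6 g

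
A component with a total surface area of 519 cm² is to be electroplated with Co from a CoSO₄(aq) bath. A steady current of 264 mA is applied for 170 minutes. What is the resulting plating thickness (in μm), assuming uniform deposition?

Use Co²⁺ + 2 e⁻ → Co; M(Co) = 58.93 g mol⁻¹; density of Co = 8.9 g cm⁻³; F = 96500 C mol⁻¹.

Q = I·t = 0.2640 × 10200 = 2693 C; n(e⁻) = 0.02790 mol.
n(Co) = n(e⁻)/2 = 0.01395 mol, so m = 0.01395 × 58.93 = 0.8222 g.
Volume = m/ρ = 0.8222 / 8.9 = 0.09238 cm³.
Thickness = V/A = 0.09238 / 519 = 1.78 × 10⁻⁴ cm = 1.78 μm.

1.78 μm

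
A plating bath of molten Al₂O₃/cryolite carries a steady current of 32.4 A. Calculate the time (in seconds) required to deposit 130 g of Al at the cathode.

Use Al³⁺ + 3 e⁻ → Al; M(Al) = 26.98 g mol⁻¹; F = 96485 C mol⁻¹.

n(Al) = m/M = 130 / 26.98 = 4.818 mol.
Each Al atom requires 3 electrons, so n(e⁻) = 3 × 4.818 = 14.46 mol.
Q = n(e⁻)·F = 14.46 × 96485 = 1395000 C.
t = Q/I = 1395000 / 32.40 A = 43050 s.

43000 s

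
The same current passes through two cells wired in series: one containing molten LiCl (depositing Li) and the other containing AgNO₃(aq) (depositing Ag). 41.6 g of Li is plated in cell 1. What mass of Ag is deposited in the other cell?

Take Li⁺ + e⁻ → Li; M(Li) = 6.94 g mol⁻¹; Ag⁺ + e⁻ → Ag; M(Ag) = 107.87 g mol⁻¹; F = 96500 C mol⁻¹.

n(Li) = 41.6 / 6.94 = 5.994 mol.
Since Li⁺ + e⁻ → Li, n(e⁻) passed = 1 × 5.994 = 5.994 mol.
Cells in series carry the same charge, so the same 5.994 mol of electrons passes through cell 2.
Ag⁺ + e⁻ → Ag, so n(Ag) = 5.994 / 1 = 5.994 mol.
m(Ag) = 5.994 × 107.87 = 647 g.

647 g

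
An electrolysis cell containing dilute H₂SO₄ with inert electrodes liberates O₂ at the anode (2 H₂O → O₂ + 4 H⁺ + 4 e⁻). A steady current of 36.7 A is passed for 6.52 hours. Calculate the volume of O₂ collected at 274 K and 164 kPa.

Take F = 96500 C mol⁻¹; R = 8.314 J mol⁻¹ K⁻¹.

31.0 L

Q = I·t = 36.70 A × 23472 s = 861400 C.
n(e⁻) = Q/F = 861400 / 96500 = 8.927 mol.
4 electrons are transferred per O₂ molecule, so n(O₂) = 8.927 / 4 = 2.232 mol.
V = nRT/P = (2.232 × 8.314 × 274) / (164 × 10³ Pa) = 0.0310 m³ = 31.0 L.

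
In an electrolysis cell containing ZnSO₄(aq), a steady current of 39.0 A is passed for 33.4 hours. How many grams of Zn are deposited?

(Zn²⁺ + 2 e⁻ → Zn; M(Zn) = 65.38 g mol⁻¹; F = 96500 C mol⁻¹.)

Q = I·t = 39.00 A × 120240 s = 4689000 C.
n(e⁻) = Q/F = 4689000 / 96500 = 48.59 mol.
Zn²⁺ + 2 e⁻ → Zn, so n(Zn) = n(e⁻)/2 = 24.30 mol.
m = n·M = 24.30 × 65.38 = 1590 g.

1590 g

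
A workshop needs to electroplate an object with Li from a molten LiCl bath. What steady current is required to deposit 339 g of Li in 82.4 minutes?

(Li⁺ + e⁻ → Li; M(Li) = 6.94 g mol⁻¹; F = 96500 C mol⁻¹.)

953 A

n(Li) = 339 / 6.94 = 48.85 mol.
n(e⁻) = 1 × 48.85 = 48.85 mol.
Q = n(e⁻)·F = 48.85 × 96500 = 4714000 C.
I = Q/t = 4714000 / 4944.0 s = 953 A.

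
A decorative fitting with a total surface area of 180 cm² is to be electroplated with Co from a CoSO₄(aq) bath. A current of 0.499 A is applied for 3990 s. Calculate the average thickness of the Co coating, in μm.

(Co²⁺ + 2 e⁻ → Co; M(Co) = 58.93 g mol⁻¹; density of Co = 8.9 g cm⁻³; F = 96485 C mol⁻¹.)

3.80 μm

Q = I·t = 0.4990 × 3990.0 = 1991 C; n(e⁻) = 0.02064 mol.
n(Co) = n(e⁻)/2 = 0.01032 mol, so m = 0.01032 × 58.93 = 0.6080 g.
Volume = m/ρ = 0.6080 / 8.9 = 0.06832 cm³.
Thickness = V/A = 0.06832 / 180 = 3.80 × 10⁻⁴ cm = 3.80 μm.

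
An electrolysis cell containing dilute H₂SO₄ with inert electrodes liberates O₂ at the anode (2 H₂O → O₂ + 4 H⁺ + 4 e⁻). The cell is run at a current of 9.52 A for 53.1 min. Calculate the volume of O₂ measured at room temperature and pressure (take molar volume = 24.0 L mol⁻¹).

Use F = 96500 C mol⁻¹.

Q = I·t = 9.520 A × 3186.0 s = 30330 C.
n(e⁻) = Q/F = 30330 / 96500 = 0.3143 mol.
4 electrons are transferred per O₂ molecule, so n(O₂) = 0.3143 / 4 = 0.07858 mol.
V = n × V_m = 0.07858 × 24.0 = 1.89 L.

1.89 L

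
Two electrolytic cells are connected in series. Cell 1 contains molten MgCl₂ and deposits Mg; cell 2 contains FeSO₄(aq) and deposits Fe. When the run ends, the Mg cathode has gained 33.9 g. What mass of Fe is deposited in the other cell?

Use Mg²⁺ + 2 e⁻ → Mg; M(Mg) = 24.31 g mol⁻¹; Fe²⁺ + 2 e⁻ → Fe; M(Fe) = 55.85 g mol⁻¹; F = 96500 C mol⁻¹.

n(Mg) = 33.9 / 24.31 = 1.394 mol.
Since Mg²⁺ + 2 e⁻ → Mg, n(e⁻) passed = 2 × 1.394 = 2.789 mol.
Cells in series carry the same charge, so the same 2.789 mol of electrons passes through cell 2.
Fe²⁺ + 2 e⁻ → Fe, so n(Fe) = 2.789 / 2 = 1.394 mol.
m(Fe) = 1.394 × 55.85 = 77.9 g.

77.9 g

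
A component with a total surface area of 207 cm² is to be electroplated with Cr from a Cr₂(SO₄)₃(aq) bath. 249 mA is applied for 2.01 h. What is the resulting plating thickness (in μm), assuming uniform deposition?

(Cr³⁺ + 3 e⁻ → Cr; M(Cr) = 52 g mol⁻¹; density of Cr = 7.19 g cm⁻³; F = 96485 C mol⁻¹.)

2.17 μm

Q = I·t = 0.2490 × 7236.0 = 1802 C; n(e⁻) = 0.01867 mol.
n(Cr) = n(e⁻)/3 = 0.006225 mol, so m = 0.006225 × 52 = 0.3237 g.
Volume = m/ρ = 0.3237 / 7.19 = 0.04502 cm³.
Thickness = V/A = 0.04502 / 207 = 2.17 × 10⁻⁴ cm = 2.17 μm.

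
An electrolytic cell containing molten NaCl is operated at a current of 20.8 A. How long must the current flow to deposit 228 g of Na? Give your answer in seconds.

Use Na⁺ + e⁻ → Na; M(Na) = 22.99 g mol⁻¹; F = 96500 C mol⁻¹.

46000 s

n(Na) = m/M = 228 / 22.99 = 9.917 mol.
Each Na atom requires 1 electron, so n(e⁻) = 1 × 9.917 = 9.917 mol.
Q = n(e⁻)·F = 9.917 × 96500 = 957000 C.
t = Q/I = 957000 / 20.80 A = 46010 s.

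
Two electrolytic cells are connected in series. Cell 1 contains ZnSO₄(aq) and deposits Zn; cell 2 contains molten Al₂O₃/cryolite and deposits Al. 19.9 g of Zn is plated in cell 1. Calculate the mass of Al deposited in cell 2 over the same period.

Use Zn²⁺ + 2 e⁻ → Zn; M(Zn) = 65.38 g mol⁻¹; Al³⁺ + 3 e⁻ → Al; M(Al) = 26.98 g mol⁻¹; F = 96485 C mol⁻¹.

n(Zn) = 19.9 / 65.38 = 0.3044 mol.
Since Zn²⁺ + 2 e⁻ → Zn, n(e⁻) passed = 2 × 0.3044 = 0.6087 mol.
Cells in series carry the same charge, so the same 0.6087 mol of electrons passes through cell 2.
Al³⁺ + 3 e⁻ → Al, so n(Al) = 0.6087 / 3 = 0.2029 mol.
m(Al) = 0.2029 × 26.98 = 5.47 g.

5.47 g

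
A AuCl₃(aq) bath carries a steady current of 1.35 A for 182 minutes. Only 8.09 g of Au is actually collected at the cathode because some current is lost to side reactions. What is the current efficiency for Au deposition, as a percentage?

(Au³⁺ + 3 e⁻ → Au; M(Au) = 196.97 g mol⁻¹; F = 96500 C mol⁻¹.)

Q = I·t = 1.350 × 10920 = 14740 C; n(e⁻) = 14740/96500 = 0.1528 mol.
Theoretical n(Au) = n(e⁻)/3 = 0.05092 mol, i.e. m_theo = 0.05092 × 196.97 = 10.03 g.
Efficiency = m_actual / m_theo = 8.09 / 10.03 = 80.7 %.

80.7 %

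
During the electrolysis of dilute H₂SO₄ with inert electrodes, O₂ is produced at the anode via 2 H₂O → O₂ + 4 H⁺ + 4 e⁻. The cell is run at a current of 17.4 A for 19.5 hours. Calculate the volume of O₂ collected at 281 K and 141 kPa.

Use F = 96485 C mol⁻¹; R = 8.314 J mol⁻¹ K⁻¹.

Q = I·t = 17.40 A × 70200 s = 1221000 C.
n(e⁻) = Q/F = 1221000 / 96485 = 12.66 mol.
4 electrons are transferred per O₂ molecule, so n(O₂) = 12.66 / 4 = 3.165 mol.
V = nRT/P = (3.165 × 8.314 × 281) / (141 × 10³ Pa) = 0.0524 m³ = 52.4 L.

52.4 L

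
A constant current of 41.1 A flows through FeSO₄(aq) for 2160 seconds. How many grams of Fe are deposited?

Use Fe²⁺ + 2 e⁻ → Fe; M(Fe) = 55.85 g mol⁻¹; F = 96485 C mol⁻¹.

25.7 g

Q = I·t = 41.10 A × 2160.0 s = 88780 C.
n(e⁻) = Q/F = 88780 / 96485 = 0.9201 mol.
Fe²⁺ + 2 e⁻ → Fe, so n(Fe) = n(e⁻)/2 = 0.4601 mol.
m = n·M = 0.4601 × 55.85 = 25.7 g.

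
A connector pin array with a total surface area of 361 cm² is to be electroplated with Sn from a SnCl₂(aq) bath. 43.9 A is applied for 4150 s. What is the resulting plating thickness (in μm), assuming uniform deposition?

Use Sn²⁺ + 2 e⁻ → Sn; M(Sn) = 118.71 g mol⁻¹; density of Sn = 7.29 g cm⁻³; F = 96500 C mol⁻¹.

426 μm

Q = I·t = 43.90 × 4150.0 = 182200 C; n(e⁻) = 1.888 mol.
n(Sn) = n(e⁻)/2 = 0.9440 mol, so m = 0.9440 × 118.71 = 112.1 g.
Volume = m/ρ = 112.1 / 7.29 = 15.37 cm³.
Thickness = V/A = 15.37 / 361 = 0.0426 cm = 426 μm.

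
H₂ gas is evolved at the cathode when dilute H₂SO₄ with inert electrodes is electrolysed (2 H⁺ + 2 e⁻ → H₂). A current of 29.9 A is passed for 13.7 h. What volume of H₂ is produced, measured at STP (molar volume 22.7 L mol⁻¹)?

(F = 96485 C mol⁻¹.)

173 L

Q = I·t = 29.90 A × 49320 s = 1475000 C.
n(e⁻) = Q/F = 1475000 / 96485 = 15.28 mol.
2 electrons are transferred per H₂ molecule, so n(H₂) = 15.28 / 2 = 7.642 mol.
V = n × V_m = 7.642 × 22.7 = 173 L.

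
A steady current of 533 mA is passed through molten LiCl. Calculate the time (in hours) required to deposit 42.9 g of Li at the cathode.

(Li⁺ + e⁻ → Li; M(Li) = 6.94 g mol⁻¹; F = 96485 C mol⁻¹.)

n(Li) = m/M = 42.9 / 6.94 = 6.182 mol.
Each Li atom requires 1 electron, so n(e⁻) = 1 × 6.182 = 6.182 mol.
Q = n(e⁻)·F = 6.182 × 96485 = 596400 C.
t = Q/I = 596400 / 0.5330 A = 1119000 s = 311 h.

311 h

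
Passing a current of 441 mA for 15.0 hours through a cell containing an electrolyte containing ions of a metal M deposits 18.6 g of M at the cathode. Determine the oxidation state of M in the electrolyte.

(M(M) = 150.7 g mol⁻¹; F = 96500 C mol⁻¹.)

+2

Q = I·t = 0.4410 A × 54000 s = 23810 C, so n(e⁻) = 23810/96500 = 0.2468 mol.
n(M) deposited = 18.6 / 150.7 = 0.1234 mol.
Electrons per atom = n(e⁻)/n(M) = 0.2468 / 0.1234 = 2.00 ≈ 2, so the ion is M²⁺.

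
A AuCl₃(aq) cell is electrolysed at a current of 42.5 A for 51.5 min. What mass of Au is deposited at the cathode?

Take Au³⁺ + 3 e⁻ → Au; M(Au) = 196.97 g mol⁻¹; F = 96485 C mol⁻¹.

89.4 g

Q = I·t = 42.50 A × 3090.0 s = 131300 C.
n(e⁻) = Q/F = 131300 / 96485 = 1.361 mol.
Au³⁺ + 3 e⁻ → Au, so n(Au) = n(e⁻)/3 = 0.4537 mol.
m = n·M = 0.4537 × 196.97 = 89.4 g.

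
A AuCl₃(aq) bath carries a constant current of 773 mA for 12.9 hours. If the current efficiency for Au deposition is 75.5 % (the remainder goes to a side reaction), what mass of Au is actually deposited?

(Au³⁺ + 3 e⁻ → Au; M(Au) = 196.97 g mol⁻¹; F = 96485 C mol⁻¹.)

18.4 g

Q = I·t = 0.7730 × 46440 = 35900 C.
n(e⁻) = 35900/96485 = 0.3721 mol; theoretically n(Au) = 0.3721/3 = 0.1240 mol, m_theo = 24.43 g.
At 75.5 % efficiency, m_actual = 0.755 × 24.43 = 18.4 g.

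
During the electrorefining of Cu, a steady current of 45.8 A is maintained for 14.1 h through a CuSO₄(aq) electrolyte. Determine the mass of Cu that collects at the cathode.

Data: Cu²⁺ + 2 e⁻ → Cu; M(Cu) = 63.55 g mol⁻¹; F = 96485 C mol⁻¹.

Q = I·t = 45.80 A × 50760 s = 2325000 C.
n(e⁻) = Q/F = 2325000 / 96485 = 24.10 mol.
Cu²⁺ + 2 e⁻ → Cu, so n(Cu) = n(e⁻)/2 = 12.05 mol.
m = n·M = 12.05 × 63.55 = 766 g.

766 g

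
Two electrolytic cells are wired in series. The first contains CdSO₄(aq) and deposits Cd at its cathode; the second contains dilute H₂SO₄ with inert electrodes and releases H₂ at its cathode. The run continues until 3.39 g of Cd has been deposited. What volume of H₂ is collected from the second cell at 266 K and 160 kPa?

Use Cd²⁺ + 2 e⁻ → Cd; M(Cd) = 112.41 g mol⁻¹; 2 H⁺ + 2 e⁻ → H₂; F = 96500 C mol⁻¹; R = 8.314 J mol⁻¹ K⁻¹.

0.417 L

n(Cd) = 3.39 / 112.41 = 0.03016 mol, so n(e⁻) = 2 × 0.03016 = 0.06031 mol.
The cells are in series, so the same 0.06031 mol of electrons passes through the second cell.
2 H⁺ + 2 e⁻ → H₂ — 2 mol e⁻ per mol H₂, so n(H₂) = 0.06031/2 = 0.03016 mol.
V = nRT/P = (0.03016 × 8.314 × 266) / (160 × 10³) = 4.17 × 10⁻⁴ m³ = 0.417 L.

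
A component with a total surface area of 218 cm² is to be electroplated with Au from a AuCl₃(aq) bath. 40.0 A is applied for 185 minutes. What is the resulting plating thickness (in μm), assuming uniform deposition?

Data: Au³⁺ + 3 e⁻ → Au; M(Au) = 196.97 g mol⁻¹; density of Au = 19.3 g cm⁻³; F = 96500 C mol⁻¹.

Q = I·t = 40.00 × 11100 = 444000 C; n(e⁻) = 4.601 mol.
n(Au) = n(e⁻)/3 = 1.534 mol, so m = 1.534 × 196.97 = 302.1 g.
Volume = m/ρ = 302.1 / 19.3 = 15.65 cm³.
Thickness = V/A = 15.65 / 218 = 0.0718 cm = 718 μm.

718 μm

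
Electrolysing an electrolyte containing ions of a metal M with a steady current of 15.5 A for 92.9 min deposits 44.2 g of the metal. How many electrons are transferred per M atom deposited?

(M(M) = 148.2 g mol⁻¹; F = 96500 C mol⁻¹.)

Q = I·t = 15.50 A × 5574.0 s = 86400 C, so n(e⁻) = 86400/96500 = 0.8953 mol.
n(M) deposited = 44.2 / 148.2 = 0.2982 mol.
Electrons per atom = n(e⁻)/n(M) = 0.8953 / 0.2982 = 3.00 ≈ 3, so the ion is M³⁺.

3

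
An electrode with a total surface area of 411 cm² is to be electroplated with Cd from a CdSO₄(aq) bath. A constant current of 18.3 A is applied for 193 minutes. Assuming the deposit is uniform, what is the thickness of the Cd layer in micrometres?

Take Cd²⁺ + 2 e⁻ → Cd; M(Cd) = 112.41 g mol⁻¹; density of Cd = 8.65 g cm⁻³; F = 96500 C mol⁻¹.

347 μm

Q = I·t = 18.30 × 11580 = 211900 C; n(e⁻) = 2.196 mol.
n(Cd) = n(e⁻)/2 = 1.098 mol, so m = 1.098 × 112.41 = 123.4 g.
Volume = m/ρ = 123.4 / 8.65 = 14.27 cm³.
Thickness = V/A = 14.27 / 411 = 0.0347 cm = 347 μm.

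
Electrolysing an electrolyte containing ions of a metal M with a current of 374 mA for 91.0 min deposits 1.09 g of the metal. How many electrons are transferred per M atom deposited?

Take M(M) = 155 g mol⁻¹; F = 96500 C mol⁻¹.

3

Q = I·t = 0.3740 A × 5460.0 s = 2042 C, so n(e⁻) = 2042/96500 = 0.02116 mol.
n(M) deposited = 1.09 / 155 = 0.007032 mol.
Electrons per atom = n(e⁻)/n(M) = 0.02116 / 0.007032 = 3.01 ≈ 3, so the ion is M³⁺.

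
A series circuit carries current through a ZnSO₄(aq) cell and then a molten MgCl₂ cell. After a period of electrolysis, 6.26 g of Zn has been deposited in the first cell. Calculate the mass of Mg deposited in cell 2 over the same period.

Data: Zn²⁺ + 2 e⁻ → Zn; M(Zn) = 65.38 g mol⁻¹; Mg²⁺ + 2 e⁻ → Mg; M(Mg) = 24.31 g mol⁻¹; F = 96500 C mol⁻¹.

2.33 g

n(Zn) = 6.26 / 65.38 = 0.09575 mol.
Since Zn²⁺ + 2 e⁻ → Zn, n(e⁻) passed = 2 × 0.09575 = 0.1915 mol.
Cells in series carry the same charge, so the same 0.1915 mol of electrons passes through cell 2.
Mg²⁺ + 2 e⁻ → Mg, so n(Mg) = 0.1915 / 2 = 0.09575 mol.
m(Mg) = 0.09575 × 24.31 = 2.33 g.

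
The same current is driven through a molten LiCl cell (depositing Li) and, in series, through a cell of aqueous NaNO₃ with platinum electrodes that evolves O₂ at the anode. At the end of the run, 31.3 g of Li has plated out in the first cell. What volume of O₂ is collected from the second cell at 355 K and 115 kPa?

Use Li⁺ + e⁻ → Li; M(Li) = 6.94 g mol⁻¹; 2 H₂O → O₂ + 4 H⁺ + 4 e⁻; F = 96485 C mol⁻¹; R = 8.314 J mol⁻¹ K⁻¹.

28.9 L

n(Li) = 31.3 / 6.94 = 4.510 mol, so n(e⁻) = 1 × 4.510 = 4.510 mol.
The cells are in series, so the same 4.510 mol of electrons passes through the second cell.
2 H₂O → O₂ + 4 H⁺ + 4 e⁻ — 4 mol e⁻ per mol O₂, so n(O₂) = 4.510/4 = 1.128 mol.
V = nRT/P = (1.128 × 8.314 × 355) / (115 × 10³) = 0.0289 m³ = 28.9 L.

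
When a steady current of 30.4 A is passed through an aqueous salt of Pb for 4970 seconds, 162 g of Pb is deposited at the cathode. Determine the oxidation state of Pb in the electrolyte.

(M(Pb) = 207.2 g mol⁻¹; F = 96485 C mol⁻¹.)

+2

Q = I·t = 30.40 A × 4970.0 s = 151100 C, so n(e⁻) = 151100/96485 = 1.566 mol.
n(Pb) deposited = 162 / 207.2 = 0.7819 mol.
Electrons per atom = n(e⁻)/n(Pb) = 1.566 / 0.7819 = 2.00 ≈ 2, so the ion is Pb²⁺.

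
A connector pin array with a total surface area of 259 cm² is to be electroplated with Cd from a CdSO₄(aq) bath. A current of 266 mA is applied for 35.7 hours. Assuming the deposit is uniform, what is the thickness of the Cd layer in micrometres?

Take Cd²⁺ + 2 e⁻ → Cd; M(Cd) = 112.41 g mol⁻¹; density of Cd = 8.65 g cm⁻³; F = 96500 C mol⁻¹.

Q = I·t = 0.2660 × 128520 = 34190 C; n(e⁻) = 0.3543 mol.
n(Cd) = n(e⁻)/2 = 0.1771 mol, so m = 0.1771 × 112.41 = 19.91 g.
Volume = m/ρ = 19.91 / 8.65 = 2.302 cm³.
Thickness = V/A = 2.302 / 259 = 0.00889 cm = 88.9 μm.

88.9 μm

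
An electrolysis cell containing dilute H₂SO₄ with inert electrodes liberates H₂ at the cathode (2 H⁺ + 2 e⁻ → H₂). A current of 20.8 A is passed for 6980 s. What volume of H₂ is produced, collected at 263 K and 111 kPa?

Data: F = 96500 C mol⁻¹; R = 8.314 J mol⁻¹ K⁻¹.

14.8 L

Q = I·t = 20.80 A × 6980.0 s = 145200 C.
n(e⁻) = Q/F = 145200 / 96500 = 1.504 mol.
2 electrons are transferred per H₂ molecule, so n(H₂) = 1.504 / 2 = 0.7522 mol.
V = nRT/P = (0.7522 × 8.314 × 263) / (111 × 10³ Pa) = 0.0148 m³ = 14.8 L.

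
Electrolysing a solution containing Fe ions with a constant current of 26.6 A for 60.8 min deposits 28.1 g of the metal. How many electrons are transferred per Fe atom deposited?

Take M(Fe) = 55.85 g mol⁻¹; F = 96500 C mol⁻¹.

Q = I·t = 26.60 A × 3648.0 s = 97040 C, so n(e⁻) = 97040/96500 = 1.006 mol.
n(Fe) deposited = 28.1 / 55.85 = 0.5031 mol.
Electrons per atom = n(e⁻)/n(Fe) = 1.006 / 0.5031 = 2.00 ≈ 2, so the ion is Fe²⁺.

2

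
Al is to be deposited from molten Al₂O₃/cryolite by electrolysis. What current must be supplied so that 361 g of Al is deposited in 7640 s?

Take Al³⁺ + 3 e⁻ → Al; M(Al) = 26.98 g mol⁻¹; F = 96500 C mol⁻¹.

507 A

n(Al) = 361 / 26.98 = 13.38 mol.
n(e⁻) = 3 × 13.38 = 40.14 mol.
Q = n(e⁻)·F = 40.14 × 96500 = 3874000 C.
I = Q/t = 3874000 / 7640.0 s = 507 A.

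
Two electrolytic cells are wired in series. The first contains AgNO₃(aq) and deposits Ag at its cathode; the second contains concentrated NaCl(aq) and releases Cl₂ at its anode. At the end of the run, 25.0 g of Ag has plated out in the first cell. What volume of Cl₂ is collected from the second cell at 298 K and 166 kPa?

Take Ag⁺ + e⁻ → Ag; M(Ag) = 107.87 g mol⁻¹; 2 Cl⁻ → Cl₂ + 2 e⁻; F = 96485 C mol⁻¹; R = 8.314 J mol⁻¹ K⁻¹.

1.73 L

n(Ag) = 25.0 / 107.87 = 0.2318 mol, so n(e⁻) = 1 × 0.2318 = 0.2318 mol.
The cells are in series, so the same 0.2318 mol of electrons passes through the second cell.
2 Cl⁻ → Cl₂ + 2 e⁻ — 2 mol e⁻ per mol Cl₂, so n(Cl₂) = 0.2318/2 = 0.1159 mol.
V = nRT/P = (0.1159 × 8.314 × 298) / (166 × 10³) = 0.00173 m³ = 1.73 L.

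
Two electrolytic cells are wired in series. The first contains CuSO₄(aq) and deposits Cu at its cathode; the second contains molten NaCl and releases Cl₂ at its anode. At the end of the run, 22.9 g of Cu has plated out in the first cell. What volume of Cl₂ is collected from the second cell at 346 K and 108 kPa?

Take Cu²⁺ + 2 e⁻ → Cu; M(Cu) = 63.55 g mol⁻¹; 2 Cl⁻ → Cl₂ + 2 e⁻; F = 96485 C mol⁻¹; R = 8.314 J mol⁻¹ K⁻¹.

n(Cu) = 22.9 / 63.55 = 0.3603 mol, so n(e⁻) = 2 × 0.3603 = 0.7207 mol.
The cells are in series, so the same 0.7207 mol of electrons passes through the second cell.
2 Cl⁻ → Cl₂ + 2 e⁻ — 2 mol e⁻ per mol Cl₂, so n(Cl₂) = 0.7207/2 = 0.3603 mol.
V = nRT/P = (0.3603 × 8.314 × 346) / (108 × 10³) = 0.00960 m³ = 9.60 L.

9.60 L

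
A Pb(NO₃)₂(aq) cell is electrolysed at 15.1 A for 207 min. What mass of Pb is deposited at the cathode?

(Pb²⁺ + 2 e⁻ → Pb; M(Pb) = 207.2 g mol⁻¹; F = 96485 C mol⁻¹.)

Q = I·t = 15.10 A × 12420 s = 187500 C.
n(e⁻) = Q/F = 187500 / 96485 = 1.944 mol.
Pb²⁺ + 2 e⁻ → Pb, so n(Pb) = n(e⁻)/2 = 0.9719 mol.
m = n·M = 0.9719 × 207.2 = 201 g.

201 g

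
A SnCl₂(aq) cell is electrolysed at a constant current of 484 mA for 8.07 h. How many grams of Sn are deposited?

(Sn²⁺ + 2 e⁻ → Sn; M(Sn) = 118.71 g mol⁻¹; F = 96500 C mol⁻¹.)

Q = I·t = 0.4840 A × 29052 s = 14060 C.
n(e⁻) = Q/F = 14060 / 96500 = 0.1457 mol.
Sn²⁺ + 2 e⁻ → Sn, so n(Sn) = n(e⁻)/2 = 0.07286 mol.
m = n·M = 0.07286 × 118.71 = 8.65 g.

8.65 g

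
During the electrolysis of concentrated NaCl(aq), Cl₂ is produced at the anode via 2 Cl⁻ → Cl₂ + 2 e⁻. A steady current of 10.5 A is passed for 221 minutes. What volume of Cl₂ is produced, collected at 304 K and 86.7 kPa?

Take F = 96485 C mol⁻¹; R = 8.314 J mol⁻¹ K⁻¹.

Q = I·t = 10.50 A × 13260 s = 139200 C.
n(e⁻) = Q/F = 139200 / 96485 = 1.443 mol.
2 electrons are transferred per Cl₂ molecule, so n(Cl₂) = 1.443 / 2 = 0.7215 mol.
V = nRT/P = (0.7215 × 8.314 × 304) / (86.7 × 10³ Pa) = 0.0210 m³ = 21.0 L.

21.0 L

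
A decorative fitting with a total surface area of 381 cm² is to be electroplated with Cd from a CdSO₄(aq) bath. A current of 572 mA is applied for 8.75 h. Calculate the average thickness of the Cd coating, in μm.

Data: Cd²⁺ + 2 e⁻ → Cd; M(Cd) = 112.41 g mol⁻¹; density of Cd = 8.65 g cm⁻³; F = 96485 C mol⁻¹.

Q = I·t = 0.5720 × 31500 = 18020 C; n(e⁻) = 0.1867 mol.
n(Cd) = n(e⁻)/2 = 0.09337 mol, so m = 0.09337 × 112.41 = 10.50 g.
Volume = m/ρ = 10.50 / 8.65 = 1.213 cm³.
Thickness = V/A = 1.213 / 381 = 0.00318 cm = 31.8 μm.

31.8 μm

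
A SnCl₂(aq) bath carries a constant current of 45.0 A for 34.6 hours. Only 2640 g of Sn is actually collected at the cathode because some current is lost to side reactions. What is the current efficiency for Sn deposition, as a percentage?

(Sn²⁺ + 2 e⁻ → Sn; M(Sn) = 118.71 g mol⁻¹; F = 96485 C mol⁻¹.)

Q = I·t = 45.00 × 124560 = 5605000 C; n(e⁻) = 5605000/96485 = 58.09 mol.
Theoretical n(Sn) = n(e⁻)/2 = 29.05 mol, i.e. m_theo = 29.05 × 118.71 = 3448 g.
Efficiency = m_actual / m_theo = 2640 / 3448 = 76.6 %.

76.6 %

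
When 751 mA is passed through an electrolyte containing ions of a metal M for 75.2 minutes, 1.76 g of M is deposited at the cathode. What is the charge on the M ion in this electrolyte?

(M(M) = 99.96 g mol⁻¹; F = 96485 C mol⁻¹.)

+2

Q = I·t = 0.7510 A × 4512.0 s = 3389 C, so n(e⁻) = 3389/96485 = 0.03512 mol.
n(M) deposited = 1.76 / 99.96 = 0.01761 mol.
Electrons per atom = n(e⁻)/n(M) = 0.03512 / 0.01761 = 1.99 ≈ 2, so the ion is M²⁺.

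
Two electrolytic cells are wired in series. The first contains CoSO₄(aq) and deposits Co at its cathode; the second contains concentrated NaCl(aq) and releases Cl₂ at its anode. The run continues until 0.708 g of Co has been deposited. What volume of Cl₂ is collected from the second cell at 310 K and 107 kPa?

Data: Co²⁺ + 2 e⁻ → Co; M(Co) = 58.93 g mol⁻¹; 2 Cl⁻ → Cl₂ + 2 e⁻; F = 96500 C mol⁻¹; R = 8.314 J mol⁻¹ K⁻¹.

0.289 L

n(Co) = 0.708 / 58.93 = 0.01201 mol, so n(e⁻) = 2 × 0.01201 = 0.02403 mol.
The cells are in series, so the same 0.02403 mol of electrons passes through the second cell.
2 Cl⁻ → Cl₂ + 2 e⁻ — 2 mol e⁻ per mol Cl₂, so n(Cl₂) = 0.02403/2 = 0.01201 mol.
V = nRT/P = (0.01201 × 8.314 × 310) / (107 × 10³) = 2.89 × 10⁻⁴ m³ = 0.289 L.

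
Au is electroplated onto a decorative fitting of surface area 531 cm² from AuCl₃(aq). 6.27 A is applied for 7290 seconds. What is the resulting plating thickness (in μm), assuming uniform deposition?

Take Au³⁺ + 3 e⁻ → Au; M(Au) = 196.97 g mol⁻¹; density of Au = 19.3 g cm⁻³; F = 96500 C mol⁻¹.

Q = I·t = 6.270 × 7290.0 = 45710 C; n(e⁻) = 0.4737 mol.
n(Au) = n(e⁻)/3 = 0.1579 mol, so m = 0.1579 × 196.97 = 31.10 g.
Volume = m/ρ = 31.10 / 19.3 = 1.611 cm³.
Thickness = V/A = 1.611 / 531 = 0.00303 cm = 30.3 μm.

30.3 μm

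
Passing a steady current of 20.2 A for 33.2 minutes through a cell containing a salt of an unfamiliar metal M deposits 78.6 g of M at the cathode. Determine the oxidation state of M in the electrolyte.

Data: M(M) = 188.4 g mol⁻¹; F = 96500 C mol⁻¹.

+1

Q = I·t = 20.20 A × 1992.0 s = 40240 C, so n(e⁻) = 40240/96500 = 0.4170 mol.
n(M) deposited = 78.6 / 188.4 = 0.4172 mol.
Electrons per atom = n(e⁻)/n(M) = 0.4170 / 0.4172 = 0.999 ≈ 1, so the ion is M⁺.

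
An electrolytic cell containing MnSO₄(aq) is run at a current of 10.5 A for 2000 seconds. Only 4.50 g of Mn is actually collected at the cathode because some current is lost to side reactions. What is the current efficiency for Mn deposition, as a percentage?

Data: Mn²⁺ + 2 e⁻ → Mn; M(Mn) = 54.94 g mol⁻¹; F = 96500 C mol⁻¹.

75.3 %

Q = I·t = 10.50 × 2000.0 = 21000 C; n(e⁻) = 21000/96500 = 0.2176 mol.
Theoretical n(Mn) = n(e⁻)/2 = 0.1088 mol, i.e. m_theo = 0.1088 × 54.94 = 5.978 g.
Efficiency = m_actual / m_theo = 4.50 / 5.978 = 75.3 %.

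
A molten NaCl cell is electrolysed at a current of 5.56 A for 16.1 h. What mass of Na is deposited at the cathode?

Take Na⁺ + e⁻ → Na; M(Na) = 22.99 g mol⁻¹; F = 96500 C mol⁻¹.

Q = I·t = 5.560 A × 57960 s = 322300 C.
n(e⁻) = Q/F = 322300 / 96500 = 3.339 mol.
Na⁺ + e⁻ → Na, so n(Na) = n(e⁻)/1 = 3.339 mol.
m = n·M = 3.339 × 22.99 = 76.8 g.

76.8 g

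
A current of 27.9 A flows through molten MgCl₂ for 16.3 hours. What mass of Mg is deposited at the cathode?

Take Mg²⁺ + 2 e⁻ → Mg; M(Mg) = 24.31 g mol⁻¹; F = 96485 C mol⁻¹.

Q = I·t = 27.90 A × 58680 s = 1637000 C.
n(e⁻) = Q/F = 1637000 / 96485 = 16.97 mol.
Mg²⁺ + 2 e⁻ → Mg, so n(Mg) = n(e⁻)/2 = 8.484 mol.
m = n·M = 8.484 × 24.31 = 206 g.

206 g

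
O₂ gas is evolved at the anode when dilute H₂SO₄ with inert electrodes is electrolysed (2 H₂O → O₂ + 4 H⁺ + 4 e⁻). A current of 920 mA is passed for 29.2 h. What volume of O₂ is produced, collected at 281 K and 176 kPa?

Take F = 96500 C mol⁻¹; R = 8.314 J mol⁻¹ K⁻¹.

3.33 L

Q = I·t = 0.9200 A × 105120 s = 96710 C.
n(e⁻) = Q/F = 96710 / 96500 = 1.002 mol.
4 electrons are transferred per O₂ molecule, so n(O₂) = 1.002 / 4 = 0.2505 mol.
V = nRT/P = (0.2505 × 8.314 × 281) / (176 × 10³ Pa) = 0.00333 m³ = 3.33 L.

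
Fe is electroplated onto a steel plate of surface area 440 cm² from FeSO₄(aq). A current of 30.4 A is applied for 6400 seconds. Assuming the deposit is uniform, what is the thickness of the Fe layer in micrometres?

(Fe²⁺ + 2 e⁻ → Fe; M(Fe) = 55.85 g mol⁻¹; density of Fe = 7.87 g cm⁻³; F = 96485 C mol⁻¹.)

163 μm

Q = I·t = 30.40 × 6400.0 = 194600 C; n(e⁻) = 2.016 mol.
n(Fe) = n(e⁻)/2 = 1.008 mol, so m = 1.008 × 55.85 = 56.31 g.
Volume = m/ρ = 56.31 / 7.87 = 7.155 cm³.
Thickness = V/A = 7.155 / 440 = 0.0163 cm = 163 μm.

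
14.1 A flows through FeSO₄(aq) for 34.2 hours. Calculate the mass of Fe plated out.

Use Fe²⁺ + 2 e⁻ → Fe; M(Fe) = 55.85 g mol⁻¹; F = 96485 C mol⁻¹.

Q = I·t = 14.10 A × 123120 s = 1736000 C.
n(e⁻) = Q/F = 1736000 / 96485 = 17.99 mol.
Fe²⁺ + 2 e⁻ → Fe, so n(Fe) = n(e⁻)/2 = 8.996 mol.
m = n·M = 8.996 × 55.85 = 502 g.

502 g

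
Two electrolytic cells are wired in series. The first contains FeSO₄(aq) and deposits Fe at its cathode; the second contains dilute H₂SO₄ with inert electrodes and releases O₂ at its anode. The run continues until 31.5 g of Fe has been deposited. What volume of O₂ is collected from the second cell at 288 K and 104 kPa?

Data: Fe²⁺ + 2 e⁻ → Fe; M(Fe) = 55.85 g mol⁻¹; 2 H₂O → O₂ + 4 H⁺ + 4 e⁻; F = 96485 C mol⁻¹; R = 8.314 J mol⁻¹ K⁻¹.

6.49 L

n(Fe) = 31.5 / 55.85 = 0.5640 mol, so n(e⁻) = 2 × 0.5640 = 1.128 mol.
The cells are in series, so the same 1.128 mol of electrons passes through the second cell.
2 H₂O → O₂ + 4 H⁺ + 4 e⁻ — 4 mol e⁻ per mol O₂, so n(O₂) = 1.128/4 = 0.2820 mol.
V = nRT/P = (0.2820 × 8.314 × 288) / (104 × 10³) = 0.00649 m³ = 6.49 L.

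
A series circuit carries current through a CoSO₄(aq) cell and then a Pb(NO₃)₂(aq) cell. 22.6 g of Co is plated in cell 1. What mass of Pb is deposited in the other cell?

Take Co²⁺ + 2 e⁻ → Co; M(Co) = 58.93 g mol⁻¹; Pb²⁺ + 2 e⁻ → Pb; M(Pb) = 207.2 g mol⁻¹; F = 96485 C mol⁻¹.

n(Co) = 22.6 / 58.93 = 0.3835 mol.
Since Co²⁺ + 2 e⁻ → Co, n(e⁻) passed = 2 × 0.3835 = 0.7670 mol.
Cells in series carry the same charge, so the same 0.7670 mol of electrons passes through cell 2.
Pb²⁺ + 2 e⁻ → Pb, so n(Pb) = 0.7670 / 2 = 0.3835 mol.
m(Pb) = 0.3835 × 207.2 = 79.5 g.

79.5 g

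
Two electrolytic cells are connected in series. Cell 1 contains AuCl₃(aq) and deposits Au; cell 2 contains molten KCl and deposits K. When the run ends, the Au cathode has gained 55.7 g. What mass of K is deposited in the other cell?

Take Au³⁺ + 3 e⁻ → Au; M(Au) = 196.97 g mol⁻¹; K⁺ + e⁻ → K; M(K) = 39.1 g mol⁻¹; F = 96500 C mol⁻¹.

33.2 g

n(Au) = 55.7 / 196.97 = 0.2828 mol.
Since Au³⁺ + 3 e⁻ → Au, n(e⁻) passed = 3 × 0.2828 = 0.8484 mol.
Cells in series carry the same charge, so the same 0.8484 mol of electrons passes through cell 2.
K⁺ + e⁻ → K, so n(K) = 0.8484 / 1 = 0.8484 mol.
m(K) = 0.8484 × 39.1 = 33.2 g.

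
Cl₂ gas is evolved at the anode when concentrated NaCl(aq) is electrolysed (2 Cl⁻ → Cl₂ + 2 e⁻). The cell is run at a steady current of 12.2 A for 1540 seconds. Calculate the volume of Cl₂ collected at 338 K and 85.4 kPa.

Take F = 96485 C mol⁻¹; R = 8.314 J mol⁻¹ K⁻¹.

3.20 L

Q = I·t = 12.20 A × 1540.0 s = 18790 C.
n(e⁻) = Q/F = 18790 / 96485 = 0.1947 mol.
2 electrons are transferred per Cl₂ molecule, so n(Cl₂) = 0.1947 / 2 = 0.09736 mol.
V = nRT/P = (0.09736 × 8.314 × 338) / (85.4 × 10³ Pa) = 0.00320 m³ = 3.20 L.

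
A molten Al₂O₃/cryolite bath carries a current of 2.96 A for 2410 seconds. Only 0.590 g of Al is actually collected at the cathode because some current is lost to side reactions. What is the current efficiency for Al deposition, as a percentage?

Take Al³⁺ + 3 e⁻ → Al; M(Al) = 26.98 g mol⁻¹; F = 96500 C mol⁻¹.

Q = I·t = 2.960 × 2410.0 = 7134 C; n(e⁻) = 7134/96500 = 0.07392 mol.
Theoretical n(Al) = n(e⁻)/3 = 0.02464 mol, i.e. m_theo = 0.02464 × 26.98 = 0.6648 g.
Efficiency = m_actual / m_theo = 0.590 / 0.6648 = 88.7 %.

88.7 %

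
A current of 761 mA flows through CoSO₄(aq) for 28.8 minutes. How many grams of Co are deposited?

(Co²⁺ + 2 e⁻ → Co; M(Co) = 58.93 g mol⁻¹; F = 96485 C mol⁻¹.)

Q = I·t = 0.7610 A × 1728.0 s = 1315 C.
n(e⁻) = Q/F = 1315 / 96485 = 0.01363 mol.
Co²⁺ + 2 e⁻ → Co, so n(Co) = n(e⁻)/2 = 0.006815 mol.
m = n·M = 0.006815 × 58.93 = 0.402 g.

0.402 g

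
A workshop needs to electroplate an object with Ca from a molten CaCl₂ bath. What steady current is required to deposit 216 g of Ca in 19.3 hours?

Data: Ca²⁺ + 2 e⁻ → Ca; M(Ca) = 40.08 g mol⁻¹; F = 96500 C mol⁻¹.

15.0 A

n(Ca) = 216 / 40.08 = 5.389 mol.
n(e⁻) = 2 × 5.389 = 10.78 mol.
Q = n(e⁻)·F = 10.78 × 96500 = 1040000 C.
I = Q/t = 1040000 / 69480 s = 15.0 A.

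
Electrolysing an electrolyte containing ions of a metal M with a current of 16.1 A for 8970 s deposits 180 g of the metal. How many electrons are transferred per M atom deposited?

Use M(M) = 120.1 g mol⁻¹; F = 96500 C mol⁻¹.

Q = I·t = 16.10 A × 8970.0 s = 144400 C, so n(e⁻) = 144400/96500 = 1.497 mol.
n(M) deposited = 180 / 120.1 = 1.499 mol.
Electrons per atom = n(e⁻)/n(M) = 1.497 / 1.499 = 0.999 ≈ 1, so the ion is M⁺.

1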